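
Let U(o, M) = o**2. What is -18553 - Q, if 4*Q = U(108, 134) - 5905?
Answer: -79971/4 ≈ -19993.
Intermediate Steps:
Q = 5759/4 (Q = (108**2 - 5905)/4 = (11664 - 5905)/4 = (1/4)*5759 = 5759/4 ≈ 1439.8)
-18553 - Q = -18553 - 1*5759/4 = -18553 - 5759/4 = -79971/4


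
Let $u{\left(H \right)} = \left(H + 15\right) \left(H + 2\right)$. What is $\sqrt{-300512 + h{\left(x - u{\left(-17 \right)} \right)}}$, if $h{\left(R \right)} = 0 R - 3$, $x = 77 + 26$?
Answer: $i \sqrt{300515} \approx 548.19 i$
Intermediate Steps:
$u{\left(H \right)} = \left(2 + H\right) \left(15 + H\right)$ ($u{\left(H \right)} = \left(15 + H\right) \left(2 + H\right) = \left(2 + H\right) \left(15 + H\right)$)
$x = 103$
$h{\left(R \right)} = -3$ ($h{\left(R \right)} = 0 - 3 = -3$)
$\sqrt{-300512 + h{\left(x - u{\left(-17 \right)} \right)}} = \sqrt{-300512 - 3} = \sqrt{-300515} = i \sqrt{300515}$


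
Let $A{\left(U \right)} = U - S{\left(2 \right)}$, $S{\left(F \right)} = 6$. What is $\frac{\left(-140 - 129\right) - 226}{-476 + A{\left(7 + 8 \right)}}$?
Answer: $\frac{495}{467} \approx 1.06$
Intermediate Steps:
$A{\left(U \right)} = -6 + U$ ($A{\left(U \right)} = U - 6 = -6 + U$)
$\frac{\left(-140 - 129\right) - 226}{-476 + A{\left(7 + 8 \right)}} = \frac{\left(-140 - 129\right) - 226}{-476 + \left(-6 + \left(7 + 8\right)\right)} = \frac{-269 - 226}{-476 + \left(-6 + 15\right)} = - \frac{495}{-476 + 9} = - \frac{495}{-467} = \left(-495\right) \left(- \frac{1}{467}\right) = \frac{495}{467}$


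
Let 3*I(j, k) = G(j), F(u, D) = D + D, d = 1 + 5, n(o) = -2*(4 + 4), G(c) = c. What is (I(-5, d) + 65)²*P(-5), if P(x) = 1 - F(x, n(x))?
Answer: 397100/3 ≈ 1.3237e+5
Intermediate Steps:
n(o) = -16 (n(o) = -2*8 = -16)
d = 6
F(u, D) = 2*D
P(x) = 33 (P(x) = 1 - 2*(-16) = 1 - 1*(-32) = 1 + 32 = 33)
I(j, k) = j/3
(I(-5, d) + 65)²*P(-5) = ((⅓)*(-5) + 65)²*33 = (-5/3 + 65)²*33 = (190/3)²*33 = (36100/9)*33 = 397100/3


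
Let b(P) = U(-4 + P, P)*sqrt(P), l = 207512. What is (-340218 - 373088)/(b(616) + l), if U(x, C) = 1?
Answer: -18502444334/5382653691 + 356653*sqrt(154)/10765307382 ≈ -3.4370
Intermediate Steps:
b(P) = sqrt(P) (b(P) = 1*sqrt(P) = sqrt(P))
(-340218 - 373088)/(b(616) + l) = (-340218 - 373088)/(sqrt(616) + 207512) = -713306/(2*sqrt(154) + 207512) = -713306/(207512 + 2*sqrt(154))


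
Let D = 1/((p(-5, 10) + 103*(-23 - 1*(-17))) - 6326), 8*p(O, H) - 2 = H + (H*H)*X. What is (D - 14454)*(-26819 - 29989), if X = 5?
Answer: 706148442621/860 ≈ 8.2110e+8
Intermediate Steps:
p(O, H) = 1/4 + H/8 + 5*H**2/8 (p(O, H) = 1/4 + (H + (H*H)*5)/8 = 1/4 + (H + H**2*5)/8 = 1/4 + (H + 5*H**2)/8 = 1/4 + (H/8 + 5*H**2/8) = 1/4 + H/8 + 5*H**2/8)
D = -1/6880 (D = 1/(((1/4 + (1/8)*10 + (5/8)*10**2) + 103*(-23 - 1*(-17))) - 6326) = 1/(((1/4 + 5/4 + (5/8)*100) + 103*(-23 + 17)) - 6326) = 1/(((1/4 + 5/4 + 125/2) + 103*(-6)) - 6326) = 1/((64 - 618) - 6326) = 1/(-554 - 6326) = 1/(-6880) = -1/6880 ≈ -0.00014535)
(D - 14454)*(-26819 - 29989) = (-1/6880 - 14454)*(-26819 - 29989) = -99443521/6880*(-56808) = 706148442621/860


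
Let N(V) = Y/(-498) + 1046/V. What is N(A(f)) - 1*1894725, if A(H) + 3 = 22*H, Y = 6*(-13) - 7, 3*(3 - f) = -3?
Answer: -80203181117/42330 ≈ -1.8947e+6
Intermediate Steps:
f = 4 (f = 3 - ⅓*(-3) = 3 + 1 = 4)
Y = -85 (Y = -78 - 7 = -85)
A(H) = -3 + 22*H
N(V) = 85/498 + 1046/V (N(V) = -85/(-498) + 1046/V = -85*(-1/498) + 1046/V = 85/498 + 1046/V)
N(A(f)) - 1*1894725 = (85/498 + 1046/(-3 + 22*4)) - 1*1894725 = (85/498 + 1046/(-3 + 88)) - 1894725 = (85/498 + 1046/85) - 1894725 = 528133/42330 - 1894725 = -80203181117/42330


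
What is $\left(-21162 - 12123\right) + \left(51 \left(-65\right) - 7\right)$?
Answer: $-36607$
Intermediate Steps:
$\left(-21162 - 12123\right) + \left(51 \left(-65\right) - 7\right) = -33285 - 3322 = -36607$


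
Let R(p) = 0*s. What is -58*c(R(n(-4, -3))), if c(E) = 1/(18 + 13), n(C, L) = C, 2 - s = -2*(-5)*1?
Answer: -58/31 ≈ -1.8710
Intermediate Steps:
s = -8 (s = 2 - (-2*(-5)) = 2 - 10 = -8)
R(p) = 0 (R(p) = 0*(-8) = 0)
c(E) = 1/31
-58*c(R(n(-4, -3))) = -58*1/31 = -58/31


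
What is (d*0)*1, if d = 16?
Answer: 0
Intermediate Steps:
(d*0)*1 = (16*0)*1 = 0*1 = 0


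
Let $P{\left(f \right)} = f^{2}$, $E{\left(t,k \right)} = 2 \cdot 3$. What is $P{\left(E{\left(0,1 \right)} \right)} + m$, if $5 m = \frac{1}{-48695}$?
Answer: $\frac{8765099}{243475} \approx 36.0$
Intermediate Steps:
$E{\left(t,k \right)} = 6$
$m = - \frac{1}{243475}$ ($m = \frac{1}{5 \left(-48695\right)} = \frac{1}{5} \left(- \frac{1}{48695}\right) = - \frac{1}{243475} \approx -4.1072 \cdot 10^{-6}$)
$P{\left(E{\left(0,1 \right)} \right)} + m = 6^{2} - \frac{1}{243475} = 36 - \frac{1}{243475} = \frac{8765099}{243475}$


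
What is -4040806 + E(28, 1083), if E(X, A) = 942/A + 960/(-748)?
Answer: -272782718564/67507 ≈ -4.0408e+6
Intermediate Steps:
E(X, A) = -240/187 + 942/A (E(X, A) = 942/A + 960*(-1/748) = 942/A - 240/187 = -240/187 + 942/A)
-4040806 + E(28, 1083) = -4040806 + (-240/187 + 942/1083) = -4040806 + (-240/187 + 942*(1/1083)) = -4040806 + (-240/187 + 314/361) = -4040806 - 27922/67507 = -272782718564/67507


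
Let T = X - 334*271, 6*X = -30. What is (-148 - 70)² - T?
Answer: 138043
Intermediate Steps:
X = -5 (X = (⅙)*(-30) = -5)
T = -90519 (T = -5 - 334*271 = -5 - 90514 = -90519)
(-148 - 70)² - T = (-148 - 70)² - 1*(-90519) = (-218)² + 90519 = 47524 + 90519 = 138043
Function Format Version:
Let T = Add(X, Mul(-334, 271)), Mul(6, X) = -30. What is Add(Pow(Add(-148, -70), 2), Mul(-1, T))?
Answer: 138043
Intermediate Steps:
X = -5 (X = Mul(Rational(1, 6), -30) = -5)
T = -90519 (T = Add(-5, Mul(-334, 271)) = Add(-5, -90514) = -90519)
Add(Pow(Add(-148, -70), 2), Mul(-1, T)) = Add(Pow(Add(-148, -70), 2), Mul(-1, -90519)) = Add(Pow(-218, 2), 90519) = Add(47524, 90519) = 138043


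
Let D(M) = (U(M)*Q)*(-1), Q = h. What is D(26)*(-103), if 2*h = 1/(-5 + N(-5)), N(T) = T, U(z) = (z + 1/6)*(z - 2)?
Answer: -16171/5 ≈ -3234.2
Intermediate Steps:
U(z) = (-2 + z)*(⅙ + z) (U(z) = (z + ⅙)*(-2 + z) = (⅙ + z)*(-2 + z) = (-2 + z)*(⅙ + z))
h = -1/20 (h = 1/(2*(-5 - 5)) = (½)/(-10) = (½)*(-⅒) = -1/20 ≈ -0.050000)
Q = -1/20 ≈ -0.050000
D(M) = -1/60 - 11*M/120 + M²/20 (D(M) = ((-⅓ + M² - 11*M/6)*(-1/20))*(-1) = (1/60 - M²/20 + 11*M/120)*(-1) = -1/60 - 11*M/120 + M²/20)
D(26)*(-103) = (-1/60 - 11/120*26 + (1/20)*26²)*(-103) = (-1/60 - 143/60 + (1/20)*676)*(-103) = (-1/60 - 143/60 + 169/5)*(-103) = (157/5)*(-103) = -16171/5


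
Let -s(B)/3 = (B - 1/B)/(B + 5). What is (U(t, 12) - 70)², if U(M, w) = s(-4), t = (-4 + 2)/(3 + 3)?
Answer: 55225/16 ≈ 3451.6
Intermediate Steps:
s(B) = -3*(B - 1/B)/(5 + B) (s(B) = -3*(B - 1/B)/(B + 5) = -3*(B - 1/B)/(5 + B))
t = -⅓ (t = -2/6 = -2*⅙ = -⅓ ≈ -0.33333)
U(M, w) = 45/4 (U(M, w) = 3*(1 - 1*(-4)²)/(-4*(5 - 4)) = 3*(-¼)*(1 - 1*16)/1 = 3*(-¼)*1*(1 - 16) = 3*(-¼)*1*(-15) = 45/4)
(U(t, 12) - 70)² = (45/4 - 70)² = (-235/4)² = 55225/16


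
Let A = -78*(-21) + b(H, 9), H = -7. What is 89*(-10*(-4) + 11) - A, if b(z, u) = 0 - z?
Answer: 2894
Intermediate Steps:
b(z, u) = -z
A = 1645 (A = -78*(-21) - 1*(-7) = 1638 + 7 = 1645)
89*(-10*(-4) + 11) - A = 89*(-10*(-4) + 11) - 1*1645 = 89*(40 + 11) - 1645 = 89*51 - 1645 = 4539 - 1645 = 2894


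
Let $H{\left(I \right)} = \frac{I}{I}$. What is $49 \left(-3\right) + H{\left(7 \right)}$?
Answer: $-146$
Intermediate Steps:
$H{\left(I \right)} = 1$
$49 \left(-3\right) + H{\left(7 \right)} = 49 \left(-3\right) + 1 = -147 + 1 = -146$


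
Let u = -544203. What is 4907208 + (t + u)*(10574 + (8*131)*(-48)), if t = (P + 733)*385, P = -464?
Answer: 17511454948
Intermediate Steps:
t = 103565 (t = (-464 + 733)*385 = 269*385 = 103565)
4907208 + (t + u)*(10574 + (8*131)*(-48)) = 4907208 + (103565 - 544203)*(10574 + (8*131)*(-48)) = 4907208 - 440638*(10574 + 1048*(-48)) = 4907208 - 440638*(10574 - 50304) = 4907208 - 440638*(-39730) = 4907208 + 17506547740 = 17511454948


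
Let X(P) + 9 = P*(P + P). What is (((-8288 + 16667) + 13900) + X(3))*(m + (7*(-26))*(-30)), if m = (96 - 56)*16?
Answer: 135956800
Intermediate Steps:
X(P) = -9 + 2*P**2 (X(P) = -9 + P*(P + P) = -9 + P*(2*P) = -9 + 2*P**2)
m = 640 (m = 40*16 = 640)
(((-8288 + 16667) + 13900) + X(3))*(m + (7*(-26))*(-30)) = (((-8288 + 16667) + 13900) + (-9 + 2*3**2))*(640 + (7*(-26))*(-30)) = ((8379 + 13900) + (-9 + 2*9))*(640 - 182*(-30)) = (22279 + (-9 + 18))*(640 + 5460) = (22279 + 9)*6100 = 22288*6100 = 135956800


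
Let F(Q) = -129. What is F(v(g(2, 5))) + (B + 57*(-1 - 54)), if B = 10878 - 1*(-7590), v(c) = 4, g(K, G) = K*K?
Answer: 15204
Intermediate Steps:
g(K, G) = K**2
B = 18468 (B = 10878 + 7590 = 18468)
F(v(g(2, 5))) + (B + 57*(-1 - 54)) = -129 + (18468 + 57*(-1 - 54)) = -129 + (18468 + 57*(-55)) = -129 + (18468 - 3135) = -129 + 15333 = 15204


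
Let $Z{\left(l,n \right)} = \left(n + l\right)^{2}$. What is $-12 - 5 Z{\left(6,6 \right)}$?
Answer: $-732$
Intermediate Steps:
$Z{\left(l,n \right)} = \left(l + n\right)^{2}$
$-12 - 5 Z{\left(6,6 \right)} = -12 - 5 \left(6 + 6\right)^{2} = -12 - 5 \cdot 12^{2} = -12 - 720 = -732$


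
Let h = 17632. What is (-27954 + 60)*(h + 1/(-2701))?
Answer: -1328424720714/2701 ≈ -4.9183e+8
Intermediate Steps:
(-27954 + 60)*(h + 1/(-2701)) = (-27954 + 60)*(17632 + 1/(-2701)) = -27894*(17632 - 1/2701) = -27894*47624031/2701 = -1328424720714/2701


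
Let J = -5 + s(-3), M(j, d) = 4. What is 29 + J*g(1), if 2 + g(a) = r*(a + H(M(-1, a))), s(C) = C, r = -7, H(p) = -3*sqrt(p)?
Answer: -235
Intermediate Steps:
J = -8 (J = -5 - 3 = -8)
g(a) = 40 - 7*a (g(a) = -2 - 7*(a - 3*sqrt(4)) = -2 - 7*(a - 3*2) = -2 - 7*(a - 6) = -2 - 7*(-6 + a) = -2 + (42 - 7*a) = 40 - 7*a)
29 + J*g(1) = 29 - 8*(40 - 7*1) = 29 - 8*(40 - 7) = 29 - 8*33 = 29 - 264 = -235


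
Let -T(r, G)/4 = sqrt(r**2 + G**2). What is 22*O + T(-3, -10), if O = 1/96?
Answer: 11/48 - 4*sqrt(109) ≈ -41.532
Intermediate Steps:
T(r, G) = -4*sqrt(G**2 + r**2) (T(r, G) = -4*sqrt(r**2 + G**2) = -4*sqrt(G**2 + r**2))
O = 1/96 ≈ 0.010417
22*O + T(-3, -10) = 22*(1/96) - 4*sqrt((-10)**2 + (-3)**2) = 11/48 - 4*sqrt(100 + 9) = 11/48 - 4*sqrt(109)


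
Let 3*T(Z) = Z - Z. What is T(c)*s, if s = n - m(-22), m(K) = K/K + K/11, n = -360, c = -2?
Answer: 0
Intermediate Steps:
T(Z) = 0 (T(Z) = (Z - Z)/3 = (1/3)*0 = 0)
m(K) = 1 + K/11 (m(K) = 1 + K*(1/11) = 1 + K/11)
s = -359 (s = -360 - (1 + (1/11)*(-22)) = -360 - (1 - 2) = -360 - 1*(-1) = -360 + 1 = -359)
T(c)*s = 0*(-359) = 0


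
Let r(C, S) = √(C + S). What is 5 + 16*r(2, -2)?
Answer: 5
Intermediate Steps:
5 + 16*r(2, -2) = 5 + 16*√(2 - 2) = 5 + 16*√0 = 5 + 16*0 = 5 + 0 = 5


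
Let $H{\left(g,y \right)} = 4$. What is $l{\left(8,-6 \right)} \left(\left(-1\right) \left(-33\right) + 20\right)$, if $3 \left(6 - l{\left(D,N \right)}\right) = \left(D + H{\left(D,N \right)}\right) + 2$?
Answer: $\frac{212}{3} \approx 70.667$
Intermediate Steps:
$l{\left(D,N \right)} = 4 - \frac{D}{3}$ ($l{\left(D,N \right)} = 6 - \frac{\left(D + 4\right) + 2}{3} = 6 - \frac{\left(4 + D\right) + 2}{3} = 6 - \frac{6 + D}{3} = 6 - \left(2 + \frac{D}{3}\right) = 4 - \frac{D}{3}$)
$l{\left(8,-6 \right)} \left(\left(-1\right) \left(-33\right) + 20\right) = \left(4 - \frac{8}{3}\right) \left(\left(-1\right) \left(-33\right) + 20\right) = \left(4 - \frac{8}{3}\right) \left(33 + 20\right) = \frac{4}{3} \cdot 53 = \frac{212}{3}$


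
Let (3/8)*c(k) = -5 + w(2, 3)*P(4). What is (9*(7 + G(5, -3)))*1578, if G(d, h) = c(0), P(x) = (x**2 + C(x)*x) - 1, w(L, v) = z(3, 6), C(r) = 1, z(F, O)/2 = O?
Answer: 8544870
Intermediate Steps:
z(F, O) = 2*O
w(L, v) = 12 (w(L, v) = 2*6 = 12)
P(x) = -1 + x + x**2 (P(x) = (x**2 + 1*x) - 1 = (x**2 + x) - 1 = (x + x**2) - 1 = -1 + x + x**2)
c(k) = 1784/3 (c(k) = 8*(-5 + 12*(-1 + 4 + 4**2))/3 = 8*(-5 + 12*(-1 + 4 + 16))/3 = 8*(-5 + 12*19)/3 = 8*(-5 + 228)/3 = (8/3)*223 = 1784/3)
G(d, h) = 1784/3
(9*(7 + G(5, -3)))*1578 = (9*(7 + 1784/3))*1578 = (9*(1805/3))*1578 = 5415*1578 = 8544870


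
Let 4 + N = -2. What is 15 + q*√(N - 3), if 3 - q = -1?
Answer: 15 + 12*I ≈ 15.0 + 12.0*I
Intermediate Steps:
q = 4 (q = 3 - 1*(-1) = 3 + 1 = 4)
N = -6 (N = -4 - 2 = -6)
15 + q*√(N - 3) = 15 + 4*√(-6 - 3) = 15 + 4*√(-9) = 15 + 4*(3*I) = 15 + 12*I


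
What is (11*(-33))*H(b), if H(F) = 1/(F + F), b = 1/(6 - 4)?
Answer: -363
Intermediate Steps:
b = ½ (b = 1/2 = ½ ≈ 0.50000)
H(F) = 1/(2*F)
(11*(-33))*H(b) = (11*(-33))*(1/(2*(½))) = -363*2/2 = -363*1 = -363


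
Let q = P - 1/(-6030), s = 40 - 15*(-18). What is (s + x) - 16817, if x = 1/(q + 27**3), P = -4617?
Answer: -1499627616337/90847981 ≈ -16507.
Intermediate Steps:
s = 310 (s = 40 + 270 = 310)
q = -27840509/6030 (q = -4617 - 1/(-6030) = -4617 - 1*(-1/6030) = -4617 + 1/6030 = -27840509/6030 ≈ -4617.0)
x = 6030/90847981 (x = 1/(-27840509/6030 + 27**3) = 1/(-27840509/6030 + 19683) = 1/(90847981/6030) = 6030/90847981 ≈ 6.6375e-5)
(s + x) - 16817 = (310 + 6030/90847981) - 16817 = 28162880140/90847981 - 16817 = -1499627616337/90847981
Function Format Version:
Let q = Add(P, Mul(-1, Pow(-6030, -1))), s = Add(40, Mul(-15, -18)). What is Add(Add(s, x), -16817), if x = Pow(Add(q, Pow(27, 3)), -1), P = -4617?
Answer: Rational(-1499627616337, 90847981) ≈ -16507.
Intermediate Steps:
s = 310 (s = Add(40, 270) = 310)
q = Rational(-27840509, 6030) (q = Add(-4617, Mul(-1, Pow(-6030, -1))) = Add(-4617, Mul(-1, Rational(-1, 6030))) = Add(-4617, Rational(1, 6030)) = Rational(-27840509, 6030) ≈ -4617.0)
x = Rational(6030, 90847981) (x = Pow(Add(Rational(-27840509, 6030), Pow(27, 3)), -1) = Pow(Add(Rational(-27840509, 6030), 19683), -1) = Pow(Rational(90847981, 6030), -1) = Rational(6030, 90847981) ≈ 6.6375e-5)
Add(Add(s, x), -16817) = Add(Add(310, Rational(6030, 90847981)), -16817) = Add(Rational(28162880140, 90847981), -16817) = Rational(-1499627616337, 90847981)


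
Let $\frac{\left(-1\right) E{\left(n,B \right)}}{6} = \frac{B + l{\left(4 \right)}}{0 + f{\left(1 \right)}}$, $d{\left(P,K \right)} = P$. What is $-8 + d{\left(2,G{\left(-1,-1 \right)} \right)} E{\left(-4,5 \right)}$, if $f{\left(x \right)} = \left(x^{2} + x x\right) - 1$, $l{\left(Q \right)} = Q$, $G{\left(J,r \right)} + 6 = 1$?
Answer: $-116$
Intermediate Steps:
$G{\left(J,r \right)} = -5$ ($G{\left(J,r \right)} = -6 + 1 = -5$)
$f{\left(x \right)} = -1 + 2 x^{2}$ ($f{\left(x \right)} = \left(x^{2} + x^{2}\right) - 1 = 2 x^{2} - 1 = -1 + 2 x^{2}$)
$E{\left(n,B \right)} = -24 - 6 B$ ($E{\left(n,B \right)} = - 6 \frac{B + 4}{0 - \left(1 - 2 \cdot 1^{2}\right)} = - 6 \frac{4 + B}{0 + \left(-1 + 2 \cdot 1\right)} = - 6 \frac{4 + B}{0 + \left(-1 + 2\right)} = - 6 \frac{4 + B}{0 + 1} = - 6 \frac{4 + B}{1} = - 6 \left(4 + B\right) 1 = - 6 \left(4 + B\right) = -24 - 6 B$)
$-8 + d{\left(2,G{\left(-1,-1 \right)} \right)} E{\left(-4,5 \right)} = -8 + 2 \left(-24 - 30\right) = -8 + 2 \left(-54\right) = -8 - 108 = -116$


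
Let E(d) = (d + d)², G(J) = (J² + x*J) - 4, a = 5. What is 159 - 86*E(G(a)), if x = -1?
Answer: -87905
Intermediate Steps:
G(J) = -4 + J² - J (G(J) = (J² - J) - 4 = -4 + J² - J)
E(d) = 4*d² (E(d) = (2*d)² = 4*d²)
159 - 86*E(G(a)) = 159 - 344*(-4 + 5² - 1*5)² = 159 - 344*(-4 + 25 - 5)² = 159 - 344*16² = 159 - 344*256 = 159 - 86*1024 = 159 - 88064 = -87905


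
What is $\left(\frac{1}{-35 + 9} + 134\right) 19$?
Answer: $\frac{66177}{26} \approx 2545.3$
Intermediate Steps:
$\left(\frac{1}{-35 + 9} + 134\right) 19 = \left(\frac{1}{-26} + 134\right) 19 = \left(- \frac{1}{26} + 134\right) 19 = \frac{3483}{26} \cdot 19 = \frac{66177}{26}$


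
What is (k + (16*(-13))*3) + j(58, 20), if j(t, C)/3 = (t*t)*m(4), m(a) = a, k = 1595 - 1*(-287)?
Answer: 41626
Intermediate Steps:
k = 1882 (k = 1595 + 287 = 1882)
j(t, C) = 12*t² (j(t, C) = 3*((t*t)*4) = 3*(t²*4) = 3*(4*t²) = 12*t²)
(k + (16*(-13))*3) + j(58, 20) = (1882 + (16*(-13))*3) + 12*58² = (1882 - 208*3) + 12*3364 = (1882 - 624) + 40368 = 1258 + 40368 = 41626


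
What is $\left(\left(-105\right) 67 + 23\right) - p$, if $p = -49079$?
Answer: $42067$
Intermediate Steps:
$\left(\left(-105\right) 67 + 23\right) - p = \left(\left(-105\right) 67 + 23\right) - -49079 = \left(-7035 + 23\right) + 49079 = -7012 + 49079 = 42067$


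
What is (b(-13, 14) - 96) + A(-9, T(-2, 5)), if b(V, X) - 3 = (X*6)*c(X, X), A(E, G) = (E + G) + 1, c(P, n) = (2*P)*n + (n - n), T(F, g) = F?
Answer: 32825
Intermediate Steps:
c(P, n) = 2*P*n (c(P, n) = 2*P*n + 0 = 2*P*n)
A(E, G) = 1 + E + G
b(V, X) = 3 + 12*X³ (b(V, X) = 3 + (X*6)*(2*X*X) = 3 + (6*X)*(2*X²) = 3 + 12*X³)
(b(-13, 14) - 96) + A(-9, T(-2, 5)) = ((3 + 12*14³) - 96) + (1 - 9 - 2) = ((3 + 12*2744) - 96) - 10 = ((3 + 32928) - 96) - 10 = (32931 - 96) - 10 = 32835 - 10 = 32825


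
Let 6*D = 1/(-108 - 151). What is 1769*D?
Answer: -1769/1554 ≈ -1.1384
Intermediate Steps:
D = -1/1554 (D = 1/(6*(-108 - 151)) = (1/6)/(-259) = (1/6)*(-1/259) = -1/1554 ≈ -0.00064350)
1769*D = 1769*(-1/1554) = -1769/1554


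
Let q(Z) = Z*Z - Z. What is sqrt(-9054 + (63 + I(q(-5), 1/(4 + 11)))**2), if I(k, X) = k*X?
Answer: I*sqrt(4829) ≈ 69.491*I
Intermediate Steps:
q(Z) = Z**2 - Z
I(k, X) = X*k
sqrt(-9054 + (63 + I(q(-5), 1/(4 + 11)))**2) = sqrt(-9054 + (63 + (-5*(-1 - 5))/(4 + 11))**2) = sqrt(-9054 + (63 + (-5*(-6))/15)**2) = sqrt(-9054 + (63 + (1/15)*30)**2) = sqrt(-9054 + (63 + 2)**2) = sqrt(-9054 + 65**2) = sqrt(-9054 + 4225) = sqrt(-4829) = I*sqrt(4829)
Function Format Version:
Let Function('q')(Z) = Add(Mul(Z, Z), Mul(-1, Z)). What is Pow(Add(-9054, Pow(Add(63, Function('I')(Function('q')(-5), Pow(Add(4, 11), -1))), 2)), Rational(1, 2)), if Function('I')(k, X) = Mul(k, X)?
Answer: Mul(I, Pow(4829, Rational(1, 2))) ≈ Mul(69.491, I)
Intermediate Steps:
Function('q')(Z) = Add(Pow(Z, 2), Mul(-1, Z))
Function('I')(k, X) = Mul(X, k)
Pow(Add(-9054, Pow(Add(63, Function('I')(Function('q')(-5), Pow(Add(4, 11), -1))), 2)), Rational(1, 2)) = Pow(Add(-9054, Pow(Add(63, Mul(Pow(Add(4, 11), -1), Mul(-5, Add(-1, -5)))), 2)), Rational(1, 2)) = Pow(Add(-9054, Pow(Add(63, Mul(Pow(15, -1), Mul(-5, -6))), 2)), Rational(1, 2)) = Pow(Add(-9054, Pow(Add(63, Mul(Rational(1, 15), 30)), 2)), Rational(1, 2)) = Pow(Add(-9054, Pow(Add(63, 2), 2)), Rational(1, 2)) = Pow(Add(-9054, Pow(65, 2)), Rational(1, 2)) = Pow(Add(-9054, 4225), Rational(1, 2)) = Pow(-4829, Rational(1, 2)) = Mul(I, Pow(4829, Rational(1, 2)))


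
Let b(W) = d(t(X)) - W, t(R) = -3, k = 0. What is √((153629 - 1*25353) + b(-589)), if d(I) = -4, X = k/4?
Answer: √128861 ≈ 358.97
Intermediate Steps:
X = 0 (X = 0/4 = 0*(¼) = 0)
b(W) = -4 - W
√((153629 - 1*25353) + b(-589)) = √((153629 - 1*25353) + (-4 - 1*(-589))) = √((153629 - 25353) + (-4 + 589)) = √(128276 + 585) = √128861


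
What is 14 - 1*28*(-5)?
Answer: 154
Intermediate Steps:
14 - 1*28*(-5) = 14 - 28*(-5) = 14 + 140 = 154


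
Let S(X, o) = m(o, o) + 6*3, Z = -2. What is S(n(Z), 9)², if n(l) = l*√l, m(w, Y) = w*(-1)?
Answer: 81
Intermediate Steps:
m(w, Y) = -w
n(l) = l^(3/2)
S(X, o) = 18 - o (S(X, o) = -o + 6*3 = -o + 18 = 18 - o)
S(n(Z), 9)² = (18 - 1*9)² = (18 - 9)² = 9² = 81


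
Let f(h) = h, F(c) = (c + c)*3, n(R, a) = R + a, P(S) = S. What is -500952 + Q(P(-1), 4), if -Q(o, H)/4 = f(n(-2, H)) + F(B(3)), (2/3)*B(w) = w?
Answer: -501068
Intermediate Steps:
B(w) = 3*w/2
F(c) = 6*c (F(c) = (2*c)*3 = 6*c)
Q(o, H) = -100 - 4*H (Q(o, H) = -4*((-2 + H) + 6*((3/2)*3)) = -4*((-2 + H) + 6*(9/2)) = -4*((-2 + H) + 27) = -4*(25 + H) = -100 - 4*H)
-500952 + Q(P(-1), 4) = -500952 + (-100 - 4*4) = -500952 + (-100 - 16) = -500952 - 116 = -501068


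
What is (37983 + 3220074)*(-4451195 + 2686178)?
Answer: -5750525991969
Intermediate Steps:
(37983 + 3220074)*(-4451195 + 2686178) = 3258057*(-1765017) = -5750525991969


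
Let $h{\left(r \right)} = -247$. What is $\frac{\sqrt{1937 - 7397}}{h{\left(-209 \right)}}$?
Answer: $- \frac{2 i \sqrt{1365}}{247} \approx - 0.29916 i$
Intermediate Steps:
$\frac{\sqrt{1937 - 7397}}{h{\left(-209 \right)}} = \frac{\sqrt{1937 - 7397}}{-247} = \sqrt{-5460} \left(- \frac{1}{247}\right) = 2 i \sqrt{1365} \left(- \frac{1}{247}\right) = - \frac{2 i \sqrt{1365}}{247}$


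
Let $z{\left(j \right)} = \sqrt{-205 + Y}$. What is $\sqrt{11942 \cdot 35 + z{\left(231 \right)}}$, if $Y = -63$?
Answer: $\sqrt{417970 + 2 i \sqrt{67}} \approx 646.51 + 0.01 i$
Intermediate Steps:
$z{\left(j \right)} = 2 i \sqrt{67}$ ($z{\left(j \right)} = \sqrt{-205 - 63} = \sqrt{-268} = 2 i \sqrt{67}$)
$\sqrt{11942 \cdot 35 + z{\left(231 \right)}} = \sqrt{11942 \cdot 35 + 2 i \sqrt{67}} = \sqrt{417970 + 2 i \sqrt{67}}$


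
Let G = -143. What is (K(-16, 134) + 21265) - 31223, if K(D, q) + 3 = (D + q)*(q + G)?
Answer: -11023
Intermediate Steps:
K(D, q) = -3 + (-143 + q)*(D + q) (K(D, q) = -3 + (D + q)*(q - 143) = -3 + (D + q)*(-143 + q) = -3 + (-143 + q)*(D + q))
(K(-16, 134) + 21265) - 31223 = ((-3 + 134² - 143*(-16) - 143*134 - 16*134) + 21265) - 31223 = ((-3 + 17956 + 2288 - 19162 - 2144) + 21265) - 31223 = (-1065 + 21265) - 31223 = 20200 - 31223 = -11023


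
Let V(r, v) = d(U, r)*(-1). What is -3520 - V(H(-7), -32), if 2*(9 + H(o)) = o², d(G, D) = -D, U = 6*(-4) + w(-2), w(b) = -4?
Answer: -7071/2 ≈ -3535.5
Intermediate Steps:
U = -28 (U = 6*(-4) - 4 = -24 - 4 = -28)
H(o) = -9 + o²/2
V(r, v) = r (V(r, v) = -r*(-1) = r)
-3520 - V(H(-7), -32) = -3520 - (-9 + (½)*(-7)²) = -3520 - (-9 + (½)*49) = -3520 - (-9 + 49/2) = -3520 - 1*31/2 = -3520 - 31/2 = -7071/2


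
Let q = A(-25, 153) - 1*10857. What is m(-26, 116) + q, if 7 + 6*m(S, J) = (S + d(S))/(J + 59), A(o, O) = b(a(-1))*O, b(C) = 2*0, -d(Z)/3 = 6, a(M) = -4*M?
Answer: -3800373/350 ≈ -10858.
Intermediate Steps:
d(Z) = -18 (d(Z) = -3*6 = -18)
b(C) = 0
A(o, O) = 0 (A(o, O) = 0*O = 0)
m(S, J) = -7/6 + (-18 + S)/(6*(59 + J)) (m(S, J) = -7/6 + ((S - 18)/(J + 59))/6 = -7/6 + ((-18 + S)/(59 + J))/6 = -7/6 + (-18 + S)/(6*(59 + J)))
q = -10857 (q = 0 - 1*10857 = 0 - 10857 = -10857)
m(-26, 116) + q = (-431 - 26 - 7*116)/(6*(59 + 116)) - 10857 = (⅙)*(-431 - 26 - 812)/175 - 10857 = (⅙)*(1/175)*(-1269) - 10857 = -423/350 - 10857 = -3800373/350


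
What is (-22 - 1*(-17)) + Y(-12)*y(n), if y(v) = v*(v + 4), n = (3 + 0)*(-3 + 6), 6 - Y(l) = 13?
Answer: -824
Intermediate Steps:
Y(l) = -7 (Y(l) = 6 - 1*13 = 6 - 13 = -7)
n = 9 (n = 3*3 = 9)
y(v) = v*(4 + v)
(-22 - 1*(-17)) + Y(-12)*y(n) = (-22 - 1*(-17)) - 63*(4 + 9) = (-22 + 17) - 63*13 = -5 - 7*117 = -5 - 819 = -824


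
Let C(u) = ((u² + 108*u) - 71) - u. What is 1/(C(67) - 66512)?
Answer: -1/54925 ≈ -1.8207e-5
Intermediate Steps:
C(u) = -71 + u² + 107*u (C(u) = (-71 + u² + 108*u) - u = -71 + u² + 107*u)
1/(C(67) - 66512) = 1/((-71 + 67² + 107*67) - 66512) = 1/((-71 + 4489 + 7169) - 66512) = 1/(11587 - 66512) = 1/(-54925) = -1/54925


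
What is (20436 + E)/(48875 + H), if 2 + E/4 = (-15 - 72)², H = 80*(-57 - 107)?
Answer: 50704/35755 ≈ 1.4181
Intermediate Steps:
H = -13120 (H = 80*(-164) = -13120)
E = 30268 (E = -8 + 4*(-15 - 72)² = -8 + 4*(-87)² = -8 + 4*7569 = -8 + 30276 = 30268)
(20436 + E)/(48875 + H) = (20436 + 30268)/(48875 - 13120) = 50704/35755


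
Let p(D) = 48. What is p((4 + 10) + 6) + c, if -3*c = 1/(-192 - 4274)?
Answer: 643105/13398 ≈ 48.000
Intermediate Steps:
c = 1/13398 (c = -1/(3*(-192 - 4274)) = -1/3/(-4466) = -1/3*(-1/4466) = 1/13398 ≈ 7.4638e-5)
p((4 + 10) + 6) + c = 48 + 1/13398 = 643105/13398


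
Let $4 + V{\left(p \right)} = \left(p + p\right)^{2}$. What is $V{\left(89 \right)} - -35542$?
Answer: $67222$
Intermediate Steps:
$V{\left(p \right)} = -4 + 4 p^{2}$ ($V{\left(p \right)} = -4 + \left(p + p\right)^{2} = -4 + \left(2 p\right)^{2} = -4 + 4 p^{2}$)
$V{\left(89 \right)} - -35542 = \left(-4 + 4 \cdot 89^{2}\right) - -35542 = \left(-4 + 4 \cdot 7921\right) + 35542 = \left(-4 + 31684\right) + 35542 = 31680 + 35542 = 67222$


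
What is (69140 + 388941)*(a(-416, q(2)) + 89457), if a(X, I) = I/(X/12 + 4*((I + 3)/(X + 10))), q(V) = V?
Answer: 433183994400378/10571 ≈ 4.0979e+10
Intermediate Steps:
a(X, I) = I/(X/12 + 4*(3 + I)/(10 + X)) (a(X, I) = I/(X*(1/12) + 4*((3 + I)/(10 + X))) = I/(X/12 + 4*((3 + I)/(10 + X))) = I/(X/12 + 4*(3 + I)/(10 + X)))
(69140 + 388941)*(a(-416, q(2)) + 89457) = (69140 + 388941)*(12*2*(10 - 416)/(144 + (-416)² + 10*(-416) + 48*2) + 89457) = 458081*(12*2*(-406)/(144 + 173056 - 4160 + 96) + 89457) = 458081*(12*2*(-406)/169136 + 89457) = 458081*(12*2*(1/169136)*(-406) + 89457) = 458081*(-609/10571 + 89457) = 458081*(945649338/10571) = 433183994400378/10571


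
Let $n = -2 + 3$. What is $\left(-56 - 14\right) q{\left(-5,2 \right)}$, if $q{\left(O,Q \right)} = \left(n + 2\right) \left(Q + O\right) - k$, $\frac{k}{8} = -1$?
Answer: $70$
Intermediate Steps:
$k = -8$ ($k = 8 \left(-1\right) = -8$)
$n = 1$
$q{\left(O,Q \right)} = 8 + 3 O + 3 Q$ ($q{\left(O,Q \right)} = \left(1 + 2\right) \left(Q + O\right) - -8 = 3 \left(O + Q\right) + 8 = \left(3 O + 3 Q\right) + 8 = 8 + 3 O + 3 Q$)
$\left(-56 - 14\right) q{\left(-5,2 \right)} = \left(-56 - 14\right) \left(8 + 3 \left(-5\right) + 3 \cdot 2\right) = \left(-56 + \left(-26 + 12\right)\right) \left(8 - 15 + 6\right) = \left(-56 - 14\right) \left(-1\right) = \left(-70\right) \left(-1\right) = 70$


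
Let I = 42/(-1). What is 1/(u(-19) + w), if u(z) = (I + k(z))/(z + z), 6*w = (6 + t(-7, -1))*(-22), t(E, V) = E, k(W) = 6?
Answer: 57/263 ≈ 0.21673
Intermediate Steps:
I = -42 (I = 42*(-1) = -42)
w = 11/3 (w = ((6 - 7)*(-22))/6 = (-1*(-22))/6 = (⅙)*22 = 11/3 ≈ 3.6667)
u(z) = -18/z (u(z) = (-42 + 6)/(z + z) = -36*1/(2*z) = -18/z)
1/(u(-19) + w) = 1/(-18/(-19) + 11/3) = 1/(-18*(-1/19) + 11/3) = 1/(18/19 + 11/3) = 1/(263/57) = 57/263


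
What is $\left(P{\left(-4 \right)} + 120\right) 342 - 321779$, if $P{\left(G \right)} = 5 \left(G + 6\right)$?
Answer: $-277319$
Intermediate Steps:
$P{\left(G \right)} = 30 + 5 G$ ($P{\left(G \right)} = 5 \left(6 + G\right) = 30 + 5 G$)
$\left(P{\left(-4 \right)} + 120\right) 342 - 321779 = \left(\left(30 + 5 \left(-4\right)\right) + 120\right) 342 - 321779 = \left(\left(30 - 20\right) + 120\right) 342 - 321779 = \left(10 + 120\right) 342 - 321779 = 130 \cdot 342 - 321779 = 44460 - 321779 = -277319$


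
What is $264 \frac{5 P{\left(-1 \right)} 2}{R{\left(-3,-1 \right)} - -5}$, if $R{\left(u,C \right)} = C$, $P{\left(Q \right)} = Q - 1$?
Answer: $-1320$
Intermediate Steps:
$P{\left(Q \right)} = -1 + Q$
$264 \frac{5 P{\left(-1 \right)} 2}{R{\left(-3,-1 \right)} - -5} = 264 \frac{5 \left(-1 - 1\right) 2}{-1 - -5} = 264 \frac{5 \left(-2\right) 2}{-1 + 5} = 264 \frac{\left(-10\right) 2}{4} = 264 \left(\left(-20\right) \frac{1}{4}\right) = 264 \left(-5\right) = -1320$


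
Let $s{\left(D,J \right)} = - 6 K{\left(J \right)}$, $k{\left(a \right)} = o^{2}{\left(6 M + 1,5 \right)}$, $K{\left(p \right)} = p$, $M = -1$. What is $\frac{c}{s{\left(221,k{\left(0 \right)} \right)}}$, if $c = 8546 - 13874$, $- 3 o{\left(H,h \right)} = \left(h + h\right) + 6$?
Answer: $\frac{999}{32} \approx 31.219$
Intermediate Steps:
$o{\left(H,h \right)} = -2 - \frac{2 h}{3}$ ($o{\left(H,h \right)} = - \frac{\left(h + h\right) + 6}{3} = - \frac{2 h + 6}{3} = - \frac{6 + 2 h}{3} = -2 - \frac{2 h}{3}$)
$c = -5328$ ($c = 8546 - 13874 = -5328$)
$k{\left(a \right)} = \frac{256}{9}$ ($k{\left(a \right)} = \left(-2 - \frac{10}{3}\right)^{2} = \left(- \frac{16}{3}\right)^{2} = \frac{256}{9}$)
$s{\left(D,J \right)} = - 6 J$
$\frac{c}{s{\left(221,k{\left(0 \right)} \right)}} = - \frac{5328}{\left(-6\right) \frac{256}{9}} = - \frac{5328}{- \frac{512}{3}} = \left(-5328\right) \left(- \frac{3}{512}\right) = \frac{999}{32}$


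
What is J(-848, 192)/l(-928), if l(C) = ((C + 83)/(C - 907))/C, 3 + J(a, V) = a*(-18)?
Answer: -5197530336/169 ≈ -3.0755e+7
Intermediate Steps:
J(a, V) = -3 - 18*a (J(a, V) = -3 + a*(-18) = -3 - 18*a)
l(C) = (83 + C)/(C*(-907 + C)) (l(C) = ((83 + C)/(-907 + C))/C = (83 + C)/(C*(-907 + C)))
J(-848, 192)/l(-928) = (-3 - 18*(-848))/(((83 - 928)/((-928)*(-907 - 928)))) = (-3 + 15264)/((-1/928*(-845)/(-1835))) = 15261/((-1/928*(-1/1835)*(-845))) = 15261/(-169/340576) = 15261*(-340576/169) = -5197530336/169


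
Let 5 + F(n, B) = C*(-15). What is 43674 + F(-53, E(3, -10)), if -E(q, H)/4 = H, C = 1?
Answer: 43654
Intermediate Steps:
E(q, H) = -4*H
F(n, B) = -20 (F(n, B) = -5 + 1*(-15) = -5 - 15 = -20)
43674 + F(-53, E(3, -10)) = 43674 - 20 = 43654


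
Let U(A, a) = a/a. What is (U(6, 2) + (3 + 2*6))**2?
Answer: 256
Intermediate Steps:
U(A, a) = 1
(U(6, 2) + (3 + 2*6))**2 = (1 + (3 + 2*6))**2 = (1 + (3 + 12))**2 = (1 + 15)**2 = 16**2 = 256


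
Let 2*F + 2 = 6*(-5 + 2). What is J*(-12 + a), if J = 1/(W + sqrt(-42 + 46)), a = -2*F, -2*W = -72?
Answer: 4/19 ≈ 0.21053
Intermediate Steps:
W = 36 (W = -1/2*(-72) = 36)
F = -10 (F = -1 + (6*(-5 + 2))/2 = -1 + (6*(-3))/2 = -1 + (1/2)*(-18) = -1 - 9 = -10)
a = 20 (a = -2*(-10) = 20)
J = 1/38 (J = 1/(36 + sqrt(-42 + 46)) = 1/(36 + sqrt(4)) = 1/(36 + 2) = 1/38 ≈ 0.026316)
J*(-12 + a) = (-12 + 20)/38 = (1/38)*8 = 4/19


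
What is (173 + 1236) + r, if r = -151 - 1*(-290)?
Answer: 1548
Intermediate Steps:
r = 139 (r = -151 + 290 = 139)
(173 + 1236) + r = (173 + 1236) + 139 = 1409 + 139 = 1548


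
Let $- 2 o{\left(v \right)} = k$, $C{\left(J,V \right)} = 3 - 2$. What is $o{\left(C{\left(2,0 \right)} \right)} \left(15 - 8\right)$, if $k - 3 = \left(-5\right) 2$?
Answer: $\frac{49}{2} \approx 24.5$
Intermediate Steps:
$C{\left(J,V \right)} = 1$
$k = -7$ ($k = 3 - 10 = -7$)
$o{\left(v \right)} = \frac{7}{2}$ ($o{\left(v \right)} = \left(- \frac{1}{2}\right) \left(-7\right) = \frac{7}{2}$)
$o{\left(C{\left(2,0 \right)} \right)} \left(15 - 8\right) = \frac{7 \left(15 - 8\right)}{2} = \frac{7}{2} \cdot 7 = \frac{49}{2}$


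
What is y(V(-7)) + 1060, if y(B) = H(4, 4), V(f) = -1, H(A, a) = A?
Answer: 1064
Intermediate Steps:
y(B) = 4
y(V(-7)) + 1060 = 4 + 1060 = 1064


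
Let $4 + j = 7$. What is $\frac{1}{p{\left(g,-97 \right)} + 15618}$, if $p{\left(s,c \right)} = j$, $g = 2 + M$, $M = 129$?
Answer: $\frac{1}{15621} \approx 6.4016 \cdot 10^{-5}$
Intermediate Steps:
$j = 3$ ($j = -4 + 7 = 3$)
$g = 131$ ($g = 2 + 129 = 131$)
$p{\left(s,c \right)} = 3$
$\frac{1}{p{\left(g,-97 \right)} + 15618} = \frac{1}{3 + 15618} = \frac{1}{15621}$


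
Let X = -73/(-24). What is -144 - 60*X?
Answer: -653/2 ≈ -326.50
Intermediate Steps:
X = 73/24 (X = -73*(-1/24) = 73/24 ≈ 3.0417)
-144 - 60*X = -144 - 60*73/24 = -144 - 365/2 = -653/2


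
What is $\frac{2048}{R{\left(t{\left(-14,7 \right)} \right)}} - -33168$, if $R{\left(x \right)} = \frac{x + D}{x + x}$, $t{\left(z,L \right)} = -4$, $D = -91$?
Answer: $\frac{3167344}{95} \approx 33340.0$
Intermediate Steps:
$R{\left(x \right)} = \frac{-91 + x}{2 x}$ ($R{\left(x \right)} = \frac{x - 91}{x + x} = \frac{-91 + x}{2 x}$)
$\frac{2048}{R{\left(t{\left(-14,7 \right)} \right)}} - -33168 = \frac{2048}{\frac{1}{2} \frac{1}{-4} \left(-91 - 4\right)} - -33168 = \frac{2048}{\frac{1}{2} \left(- \frac{1}{4}\right) \left(-95\right)} + 33168 = \frac{2048}{\frac{95}{8}} + 33168 = 2048 \cdot \frac{8}{95} + 33168 = \frac{16384}{95} + 33168 = \frac{3167344}{95}$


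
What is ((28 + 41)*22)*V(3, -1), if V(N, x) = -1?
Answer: -1518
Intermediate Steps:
((28 + 41)*22)*V(3, -1) = ((28 + 41)*22)*(-1) = (69*22)*(-1) = 1518*(-1) = -1518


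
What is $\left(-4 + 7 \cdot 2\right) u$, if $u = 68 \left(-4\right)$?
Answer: $-2720$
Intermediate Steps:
$u = -272$
$\left(-4 + 7 \cdot 2\right) u = \left(-4 + 7 \cdot 2\right) \left(-272\right) = \left(-4 + 14\right) \left(-272\right) = 10 \left(-272\right) = -2720$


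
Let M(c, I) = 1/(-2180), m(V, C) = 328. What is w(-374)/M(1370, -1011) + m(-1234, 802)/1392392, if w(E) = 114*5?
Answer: -216273287359/174049 ≈ -1.2426e+6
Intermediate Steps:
w(E) = 570
M(c, I) = -1/2180
w(-374)/M(1370, -1011) + m(-1234, 802)/1392392 = 570/(-1/2180) + 328/1392392 = 570*(-2180) + 328*(1/1392392) = -1242600 + 41/174049 = -216273287359/174049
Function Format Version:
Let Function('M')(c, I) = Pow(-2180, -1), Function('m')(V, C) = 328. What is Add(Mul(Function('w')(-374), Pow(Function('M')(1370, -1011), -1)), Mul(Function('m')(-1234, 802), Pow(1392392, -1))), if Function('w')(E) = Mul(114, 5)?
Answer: Rational(-216273287359, 174049) ≈ -1.2426e+6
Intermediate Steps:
Function('w')(E) = 570
Function('M')(c, I) = Rational(-1, 2180)
Add(Mul(Function('w')(-374), Pow(Function('M')(1370, -1011), -1)), Mul(Function('m')(-1234, 802), Pow(1392392, -1))) = Add(Mul(570, Pow(Rational(-1, 2180), -1)), Mul(328, Pow(1392392, -1))) = Add(Mul(570, -2180), Mul(328, Rational(1, 1392392))) = Add(-1242600, Rational(41, 174049)) = Rational(-216273287359, 174049)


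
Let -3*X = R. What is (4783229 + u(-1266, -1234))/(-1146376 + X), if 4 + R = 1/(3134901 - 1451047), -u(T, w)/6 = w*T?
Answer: 23187856697070/5790982703897 ≈ 4.0041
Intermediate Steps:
u(T, w) = -6*T*w (u(T, w) = -6*w*T = -6*T*w)
R = -6735415/1683854 (R = -4 + 1/(3134901 - 1451047) = -4 + 1/1683854 = -6735415/1683854 ≈ -4.0000)
X = 6735415/5051562 (X = -⅓*(-6735415/1683854) = 6735415/5051562 ≈ 1.3333)
(4783229 + u(-1266, -1234))/(-1146376 + X) = (4783229 - 6*(-1266)*(-1234))/(-1146376 + 6735415/5051562) = (4783229 - 9373464)/(-5790982703897/5051562) = -4590235*(-5051562/5790982703897) = 23187856697070/5790982703897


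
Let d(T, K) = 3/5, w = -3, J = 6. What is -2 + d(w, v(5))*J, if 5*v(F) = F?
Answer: 8/5 ≈ 1.6000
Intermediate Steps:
v(F) = F/5
d(T, K) = ⅗ (d(T, K) = 3*(⅕) = ⅗)
-2 + d(w, v(5))*J = -2 + (⅗)*6 = -2 + 18/5 = 8/5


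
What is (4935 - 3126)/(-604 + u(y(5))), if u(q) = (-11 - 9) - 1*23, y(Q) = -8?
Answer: -1809/647 ≈ -2.7960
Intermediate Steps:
u(q) = -43 (u(q) = -20 - 23 = -43)
(4935 - 3126)/(-604 + u(y(5))) = (4935 - 3126)/(-604 - 43) = 1809/(-647) = 1809*(-1/647) = -1809/647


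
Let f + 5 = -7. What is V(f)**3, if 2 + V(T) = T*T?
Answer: 2863288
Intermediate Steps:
f = -12 (f = -5 - 7 = -12)
V(T) = -2 + T**2 (V(T) = -2 + T*T = -2 + T**2)
V(f)**3 = (-2 + (-12)**2)**3 = (-2 + 144)**3 = 142**3 = 2863288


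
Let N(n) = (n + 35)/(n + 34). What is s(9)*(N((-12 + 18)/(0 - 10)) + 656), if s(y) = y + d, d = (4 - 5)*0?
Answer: 987516/167 ≈ 5913.3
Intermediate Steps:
d = 0 (d = -1*0 = 0)
N(n) = (35 + n)/(34 + n)
s(y) = y (s(y) = y + 0 = y)
s(9)*(N((-12 + 18)/(0 - 10)) + 656) = 9*((35 + (-12 + 18)/(0 - 10))/(34 + (-12 + 18)/(0 - 10)) + 656) = 9*((35 + 6/(-10))/(34 + 6/(-10)) + 656) = 9*((35 + 6*(-1/10))/(34 + 6*(-1/10)) + 656) = 9*((35 - 3/5)/(34 - 3/5) + 656) = 9*((172/5)/(167/5) + 656) = 9*((5/167)*(172/5) + 656) = 9*(172/167 + 656) = 9*(109724/167) = 987516/167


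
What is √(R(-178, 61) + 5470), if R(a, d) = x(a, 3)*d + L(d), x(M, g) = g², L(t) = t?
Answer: 8*√95 ≈ 77.974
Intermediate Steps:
R(a, d) = 10*d (R(a, d) = 3²*d + d = 9*d + d = 10*d)
√(R(-178, 61) + 5470) = √(10*61 + 5470) = √(610 + 5470) = √6080 = 8*√95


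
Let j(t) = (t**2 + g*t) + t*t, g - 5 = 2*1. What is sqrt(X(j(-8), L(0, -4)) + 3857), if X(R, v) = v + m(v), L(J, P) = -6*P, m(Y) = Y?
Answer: sqrt(3905) ≈ 62.490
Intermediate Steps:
g = 7 (g = 5 + 2*1 = 5 + 2 = 7)
j(t) = 2*t**2 + 7*t (j(t) = (t**2 + 7*t) + t*t = (t**2 + 7*t) + t**2 = 2*t**2 + 7*t)
X(R, v) = 2*v (X(R, v) = v + v = 2*v)
sqrt(X(j(-8), L(0, -4)) + 3857) = sqrt(2*(-6*(-4)) + 3857) = sqrt(2*24 + 3857) = sqrt(48 + 3857) = sqrt(3905)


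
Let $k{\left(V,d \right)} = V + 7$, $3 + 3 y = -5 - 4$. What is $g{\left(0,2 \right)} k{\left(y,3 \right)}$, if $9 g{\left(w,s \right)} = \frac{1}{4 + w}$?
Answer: $\frac{1}{12} \approx 0.083333$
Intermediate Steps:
$y = -4$ ($y = -1 + \frac{-5 - 4}{3} = -1 + \frac{1}{3} \left(-9\right) = -1 - 3 = -4$)
$g{\left(w,s \right)} = \frac{1}{9 \left(4 + w\right)}$
$k{\left(V,d \right)} = 7 + V$
$g{\left(0,2 \right)} k{\left(y,3 \right)} = \frac{1}{9 \left(4 + 0\right)} \left(7 - 4\right) = \frac{1}{9 \cdot 4} \cdot 3 = \frac{1}{9} \cdot \frac{1}{4} \cdot 3 = \frac{1}{36} \cdot 3 = \frac{1}{12}$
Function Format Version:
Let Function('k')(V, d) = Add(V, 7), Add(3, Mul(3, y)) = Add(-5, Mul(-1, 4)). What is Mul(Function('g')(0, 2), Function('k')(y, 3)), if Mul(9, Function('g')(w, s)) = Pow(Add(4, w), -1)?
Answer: Rational(1, 12) ≈ 0.083333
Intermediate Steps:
y = -4 (y = Add(-1, Mul(Rational(1, 3), Add(-5, Mul(-1, 4)))) = Add(-1, Mul(Rational(1, 3), Add(-5, -4))) = Add(-1, Mul(Rational(1, 3), -9)) = Add(-1, -3) = -4)
Function('g')(w, s) = Mul(Rational(1, 9), Pow(Add(4, w), -1))
Function('k')(V, d) = Add(7, V)
Mul(Function('g')(0, 2), Function('k')(y, 3)) = Mul(Mul(Rational(1, 9), Pow(Add(4, 0), -1)), Add(7, -4)) = Mul(Mul(Rational(1, 9), Pow(4, -1)), 3) = Mul(Mul(Rational(1, 9), Rational(1, 4)), 3) = Mul(Rational(1, 36), 3) = Rational(1, 12)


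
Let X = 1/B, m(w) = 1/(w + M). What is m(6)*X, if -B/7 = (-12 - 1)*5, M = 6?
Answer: 1/5460 ≈ 0.00018315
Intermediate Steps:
m(w) = 1/(6 + w) (m(w) = 1/(w + 6) = 1/(6 + w))
B = 455 (B = -7*(-12 - 1)*5 = -(-91)*5 = -7*(-65) = 455)
X = 1/455 ≈ 0.0021978
m(6)*X = (1/455)/(6 + 6) = (1/455)/12 = (1/12)*(1/455) = 1/5460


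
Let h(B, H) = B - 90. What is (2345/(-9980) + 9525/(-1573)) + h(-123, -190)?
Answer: -688507441/3139708 ≈ -219.29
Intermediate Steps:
h(B, H) = -90 + B
(2345/(-9980) + 9525/(-1573)) + h(-123, -190) = (2345/(-9980) + 9525/(-1573)) + (-90 - 123) = (2345*(-1/9980) + 9525*(-1/1573)) - 213 = (-469/1996 - 9525/1573) - 213 = -19749637/3139708 - 213 = -688507441/3139708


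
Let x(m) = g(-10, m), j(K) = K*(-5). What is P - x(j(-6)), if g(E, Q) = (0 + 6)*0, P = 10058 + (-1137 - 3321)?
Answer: 5600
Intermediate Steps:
j(K) = -5*K
P = 5600 (P = 10058 - 4458 = 5600)
g(E, Q) = 0 (g(E, Q) = 6*0 = 0)
x(m) = 0
P - x(j(-6)) = 5600 - 1*0 = 5600 + 0 = 5600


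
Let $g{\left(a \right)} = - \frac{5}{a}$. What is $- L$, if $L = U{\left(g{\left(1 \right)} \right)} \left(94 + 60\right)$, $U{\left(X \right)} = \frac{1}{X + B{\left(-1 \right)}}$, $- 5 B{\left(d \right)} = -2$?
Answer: $\frac{770}{23} \approx 33.478$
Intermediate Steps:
$B{\left(d \right)} = \frac{2}{5}$ ($B{\left(d \right)} = \left(- \frac{1}{5}\right) \left(-2\right) = \frac{2}{5}$)
$U{\left(X \right)} = \frac{1}{\frac{2}{5} + X}$ ($U{\left(X \right)} = \frac{1}{X + \frac{2}{5}} = \frac{1}{\frac{2}{5} + X}$)
$L = - \frac{770}{23}$ ($L = \frac{5}{2 + 5 \left(- \frac{5}{1}\right)} \left(94 + 60\right) = \frac{5}{2 + 5 \left(\left(-5\right) 1\right)} 154 = \frac{5}{2 + 5 \left(-5\right)} 154 = \frac{5}{2 - 25} \cdot 154 = \frac{5}{-23} \cdot 154 = 5 \left(- \frac{1}{23}\right) 154 = \left(- \frac{5}{23}\right) 154 = - \frac{770}{23} \approx -33.478$)
$- L = \left(-1\right) \left(- \frac{770}{23}\right) = \frac{770}{23}$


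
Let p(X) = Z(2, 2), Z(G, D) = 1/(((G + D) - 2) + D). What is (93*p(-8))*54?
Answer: 2511/2 ≈ 1255.5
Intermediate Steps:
Z(G, D) = 1/(-2 + G + 2*D) (Z(G, D) = 1/(((D + G) - 2) + D) = 1/((-2 + D + G) + D) = 1/(-2 + G + 2*D))
p(X) = ¼ (p(X) = 1/(-2 + 2 + 2*2) = 1/(-2 + 2 + 4) = 1/4 = ¼)
(93*p(-8))*54 = (93*(¼))*54 = (93/4)*54 = 2511/2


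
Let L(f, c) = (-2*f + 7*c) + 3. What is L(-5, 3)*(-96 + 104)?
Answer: 272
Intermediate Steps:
L(f, c) = 3 - 2*f + 7*c
L(-5, 3)*(-96 + 104) = (3 - 2*(-5) + 7*3)*(-96 + 104) = (3 + 10 + 21)*8 = 34*8 = 272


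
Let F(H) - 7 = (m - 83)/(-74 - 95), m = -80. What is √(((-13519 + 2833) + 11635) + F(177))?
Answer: √161727/13 ≈ 30.935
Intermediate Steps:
F(H) = 1346/169 (F(H) = 7 + (-80 - 83)/(-74 - 95) = 7 - 163/(-169) = 7 - 163*(-1/169) = 7 + 163/169 = 1346/169)
√(((-13519 + 2833) + 11635) + F(177)) = √(((-13519 + 2833) + 11635) + 1346/169) = √((-10686 + 11635) + 1346/169) = √(949 + 1346/169) = √(161727/169) = √161727/13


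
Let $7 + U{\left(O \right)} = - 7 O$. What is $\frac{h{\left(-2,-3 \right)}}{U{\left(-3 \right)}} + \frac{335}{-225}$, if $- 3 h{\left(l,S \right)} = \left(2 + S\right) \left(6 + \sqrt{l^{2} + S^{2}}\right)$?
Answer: $- \frac{424}{315} + \frac{\sqrt{13}}{42} \approx -1.2602$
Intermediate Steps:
$U{\left(O \right)} = -7 - 7 O$
$h{\left(l,S \right)} = - \frac{\left(2 + S\right) \left(6 + \sqrt{S^{2} + l^{2}}\right)}{3}$ ($h{\left(l,S \right)} = - \frac{\left(2 + S\right) \left(6 + \sqrt{l^{2} + S^{2}}\right)}{3} = - \frac{\left(2 + S\right) \left(6 + \sqrt{S^{2} + l^{2}}\right)}{3}$)
$\frac{h{\left(-2,-3 \right)}}{U{\left(-3 \right)}} + \frac{335}{-225} = \frac{-4 - -6 - \frac{2 \sqrt{\left(-3\right)^{2} + \left(-2\right)^{2}}}{3} - - \sqrt{\left(-3\right)^{2} + \left(-2\right)^{2}}}{-7 - -21} + \frac{335}{-225} = \frac{-4 + 6 - \frac{2 \sqrt{9 + 4}}{3} - - \sqrt{9 + 4}}{-7 + 21} + 335 \left(- \frac{1}{225}\right) = \frac{-4 + 6 - \frac{2 \sqrt{13}}{3} - - \sqrt{13}}{14} - \frac{67}{45} = \left(-4 + 6 - \frac{2 \sqrt{13}}{3} + \sqrt{13}\right) \frac{1}{14} - \frac{67}{45} = \left(2 + \frac{\sqrt{13}}{3}\right) \frac{1}{14} - \frac{67}{45} = \left(\frac{1}{7} + \frac{\sqrt{13}}{42}\right) - \frac{67}{45} = - \frac{424}{315} + \frac{\sqrt{13}}{42}$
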